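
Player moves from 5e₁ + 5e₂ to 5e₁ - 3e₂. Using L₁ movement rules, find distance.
8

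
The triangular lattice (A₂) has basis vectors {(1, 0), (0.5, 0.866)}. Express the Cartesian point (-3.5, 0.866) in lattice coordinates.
-4b₁ + b₂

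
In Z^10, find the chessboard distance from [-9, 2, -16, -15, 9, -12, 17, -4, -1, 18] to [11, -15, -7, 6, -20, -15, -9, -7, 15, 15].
29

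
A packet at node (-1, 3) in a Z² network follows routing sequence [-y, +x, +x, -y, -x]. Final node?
(0, 1)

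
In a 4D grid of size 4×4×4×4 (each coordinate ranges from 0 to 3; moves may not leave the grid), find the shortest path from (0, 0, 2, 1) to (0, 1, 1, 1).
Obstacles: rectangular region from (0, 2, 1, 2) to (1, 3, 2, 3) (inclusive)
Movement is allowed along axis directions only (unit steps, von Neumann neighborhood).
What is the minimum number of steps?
2
(one shortest path: (0, 0, 2, 1) → (0, 1, 2, 1) → (0, 1, 1, 1))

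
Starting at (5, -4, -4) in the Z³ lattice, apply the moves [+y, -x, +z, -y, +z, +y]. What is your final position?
(4, -3, -2)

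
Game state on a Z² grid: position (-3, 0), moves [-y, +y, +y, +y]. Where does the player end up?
(-3, 2)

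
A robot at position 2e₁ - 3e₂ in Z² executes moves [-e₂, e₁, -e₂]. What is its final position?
(3, -5)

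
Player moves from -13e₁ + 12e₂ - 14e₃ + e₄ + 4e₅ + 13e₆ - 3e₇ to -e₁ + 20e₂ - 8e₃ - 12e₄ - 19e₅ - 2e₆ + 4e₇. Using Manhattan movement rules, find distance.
84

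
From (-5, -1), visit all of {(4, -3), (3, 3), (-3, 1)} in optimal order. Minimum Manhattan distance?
19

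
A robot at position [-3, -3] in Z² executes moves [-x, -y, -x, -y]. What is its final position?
(-5, -5)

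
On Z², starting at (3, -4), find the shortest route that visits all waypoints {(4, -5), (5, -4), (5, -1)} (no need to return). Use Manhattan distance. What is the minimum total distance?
7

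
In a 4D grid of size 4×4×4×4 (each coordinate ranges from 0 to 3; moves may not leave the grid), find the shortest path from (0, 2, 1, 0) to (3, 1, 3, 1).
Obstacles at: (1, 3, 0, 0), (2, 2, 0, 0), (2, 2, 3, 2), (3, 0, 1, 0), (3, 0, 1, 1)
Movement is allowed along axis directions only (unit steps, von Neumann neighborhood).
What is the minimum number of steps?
7
(one shortest path: (0, 2, 1, 0) → (1, 2, 1, 0) → (2, 2, 1, 0) → (3, 2, 1, 0) → (3, 1, 1, 0) → (3, 1, 2, 0) → (3, 1, 3, 0) → (3, 1, 3, 1))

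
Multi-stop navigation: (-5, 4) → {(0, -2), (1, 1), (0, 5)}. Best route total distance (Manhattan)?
15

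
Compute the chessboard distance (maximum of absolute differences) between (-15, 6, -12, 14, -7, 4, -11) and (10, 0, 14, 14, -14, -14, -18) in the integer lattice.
26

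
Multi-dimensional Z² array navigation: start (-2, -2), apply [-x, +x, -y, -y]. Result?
(-2, -4)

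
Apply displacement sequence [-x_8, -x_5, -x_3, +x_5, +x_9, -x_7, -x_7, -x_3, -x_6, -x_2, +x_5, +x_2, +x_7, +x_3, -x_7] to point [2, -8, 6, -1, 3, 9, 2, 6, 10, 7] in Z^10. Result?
(2, -8, 5, -1, 4, 8, 0, 5, 11, 7)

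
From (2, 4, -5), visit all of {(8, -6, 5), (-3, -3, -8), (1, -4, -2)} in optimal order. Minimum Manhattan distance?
42
(one optimal route: (2, 4, -5) → (-3, -3, -8) → (1, -4, -2) → (8, -6, 5))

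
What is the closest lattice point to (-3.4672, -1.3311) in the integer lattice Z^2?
(-3, -1)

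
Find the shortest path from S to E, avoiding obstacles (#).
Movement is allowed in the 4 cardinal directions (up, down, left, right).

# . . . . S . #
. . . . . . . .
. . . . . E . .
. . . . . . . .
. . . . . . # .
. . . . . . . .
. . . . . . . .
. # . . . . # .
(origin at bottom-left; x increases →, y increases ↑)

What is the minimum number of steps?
2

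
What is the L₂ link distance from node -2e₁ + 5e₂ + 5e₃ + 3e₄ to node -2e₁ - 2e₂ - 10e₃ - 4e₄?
17.9722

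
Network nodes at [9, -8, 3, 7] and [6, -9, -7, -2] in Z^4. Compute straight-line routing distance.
13.8203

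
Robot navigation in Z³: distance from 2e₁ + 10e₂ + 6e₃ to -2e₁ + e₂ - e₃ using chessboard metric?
9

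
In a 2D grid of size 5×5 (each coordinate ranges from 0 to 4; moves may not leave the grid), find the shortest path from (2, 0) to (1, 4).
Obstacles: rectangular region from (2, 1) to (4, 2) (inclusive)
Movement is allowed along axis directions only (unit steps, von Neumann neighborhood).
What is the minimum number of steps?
5
(one shortest path: (2, 0) → (1, 0) → (1, 1) → (1, 2) → (1, 3) → (1, 4))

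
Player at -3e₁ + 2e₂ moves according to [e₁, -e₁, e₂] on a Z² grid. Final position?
(-3, 3)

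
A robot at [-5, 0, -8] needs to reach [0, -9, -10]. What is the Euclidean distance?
10.4881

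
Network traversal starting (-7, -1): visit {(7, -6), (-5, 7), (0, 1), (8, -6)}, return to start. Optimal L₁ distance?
56
(one optimal route: (-7, -1) → (7, -6) → (8, -6) → (0, 1) → (-5, 7) → (-7, -1))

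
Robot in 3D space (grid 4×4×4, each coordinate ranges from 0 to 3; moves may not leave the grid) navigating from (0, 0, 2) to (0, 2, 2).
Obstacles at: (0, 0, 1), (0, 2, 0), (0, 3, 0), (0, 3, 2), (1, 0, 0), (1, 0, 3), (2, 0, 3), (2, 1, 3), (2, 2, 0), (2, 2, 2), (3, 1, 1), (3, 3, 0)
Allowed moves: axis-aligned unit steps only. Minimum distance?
2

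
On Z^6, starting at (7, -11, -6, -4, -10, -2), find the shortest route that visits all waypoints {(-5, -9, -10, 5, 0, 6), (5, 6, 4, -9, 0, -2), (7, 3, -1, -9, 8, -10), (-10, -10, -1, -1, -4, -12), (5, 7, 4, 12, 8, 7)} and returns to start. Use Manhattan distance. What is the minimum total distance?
256
(one optimal route: (7, -11, -6, -4, -10, -2) → (7, 3, -1, -9, 8, -10) → (5, 6, 4, -9, 0, -2) → (5, 7, 4, 12, 8, 7) → (-5, -9, -10, 5, 0, 6) → (-10, -10, -1, -1, -4, -12) → (7, -11, -6, -4, -10, -2))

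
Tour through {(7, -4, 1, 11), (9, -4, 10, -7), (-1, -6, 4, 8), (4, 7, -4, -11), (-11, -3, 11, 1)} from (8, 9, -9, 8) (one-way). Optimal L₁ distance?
134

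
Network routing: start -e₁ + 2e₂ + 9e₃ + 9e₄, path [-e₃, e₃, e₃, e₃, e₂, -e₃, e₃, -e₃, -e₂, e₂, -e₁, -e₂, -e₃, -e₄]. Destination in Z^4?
(-2, 2, 9, 8)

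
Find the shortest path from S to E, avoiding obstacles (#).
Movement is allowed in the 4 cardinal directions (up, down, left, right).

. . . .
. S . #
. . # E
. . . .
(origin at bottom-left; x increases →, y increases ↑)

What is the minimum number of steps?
5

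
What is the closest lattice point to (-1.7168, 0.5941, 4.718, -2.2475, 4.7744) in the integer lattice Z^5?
(-2, 1, 5, -2, 5)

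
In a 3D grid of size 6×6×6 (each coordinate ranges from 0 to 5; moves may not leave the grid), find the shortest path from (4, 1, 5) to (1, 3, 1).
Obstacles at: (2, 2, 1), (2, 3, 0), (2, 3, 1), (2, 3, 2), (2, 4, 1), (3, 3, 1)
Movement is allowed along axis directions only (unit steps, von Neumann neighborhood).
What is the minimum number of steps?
9
(one shortest path: (4, 1, 5) → (3, 1, 5) → (2, 1, 5) → (1, 1, 5) → (1, 2, 5) → (1, 3, 5) → (1, 3, 4) → (1, 3, 3) → (1, 3, 2) → (1, 3, 1))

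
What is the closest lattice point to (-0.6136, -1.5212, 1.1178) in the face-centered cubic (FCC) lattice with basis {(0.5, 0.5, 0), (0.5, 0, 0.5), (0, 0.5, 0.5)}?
(-0.5, -1.5, 1)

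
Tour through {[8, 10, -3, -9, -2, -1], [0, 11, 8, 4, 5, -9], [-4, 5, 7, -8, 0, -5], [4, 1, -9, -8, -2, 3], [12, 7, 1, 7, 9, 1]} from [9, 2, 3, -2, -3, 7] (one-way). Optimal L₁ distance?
159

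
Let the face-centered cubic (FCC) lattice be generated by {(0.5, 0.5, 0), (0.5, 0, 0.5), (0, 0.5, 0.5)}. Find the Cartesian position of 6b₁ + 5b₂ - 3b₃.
(5.5, 1.5, 1)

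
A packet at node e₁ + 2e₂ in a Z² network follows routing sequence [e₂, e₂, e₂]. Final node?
(1, 5)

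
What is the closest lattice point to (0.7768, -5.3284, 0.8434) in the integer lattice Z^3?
(1, -5, 1)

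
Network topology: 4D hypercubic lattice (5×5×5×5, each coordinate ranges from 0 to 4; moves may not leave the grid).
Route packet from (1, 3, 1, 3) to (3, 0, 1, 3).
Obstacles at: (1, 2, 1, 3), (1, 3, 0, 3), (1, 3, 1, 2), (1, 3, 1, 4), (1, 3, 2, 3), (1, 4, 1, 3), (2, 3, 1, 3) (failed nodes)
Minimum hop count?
7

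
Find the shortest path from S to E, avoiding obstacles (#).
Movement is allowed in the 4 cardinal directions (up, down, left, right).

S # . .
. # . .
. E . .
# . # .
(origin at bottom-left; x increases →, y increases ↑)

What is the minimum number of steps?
3
(one shortest path: (0, 3) → (0, 2) → (0, 1) → (1, 1))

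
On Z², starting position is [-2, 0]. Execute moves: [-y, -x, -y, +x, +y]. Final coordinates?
(-2, -1)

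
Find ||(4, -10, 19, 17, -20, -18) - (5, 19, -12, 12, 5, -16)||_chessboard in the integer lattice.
31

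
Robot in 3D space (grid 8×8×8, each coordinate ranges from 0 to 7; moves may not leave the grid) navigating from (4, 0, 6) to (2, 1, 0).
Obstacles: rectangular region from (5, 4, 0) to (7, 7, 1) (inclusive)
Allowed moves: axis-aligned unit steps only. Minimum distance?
9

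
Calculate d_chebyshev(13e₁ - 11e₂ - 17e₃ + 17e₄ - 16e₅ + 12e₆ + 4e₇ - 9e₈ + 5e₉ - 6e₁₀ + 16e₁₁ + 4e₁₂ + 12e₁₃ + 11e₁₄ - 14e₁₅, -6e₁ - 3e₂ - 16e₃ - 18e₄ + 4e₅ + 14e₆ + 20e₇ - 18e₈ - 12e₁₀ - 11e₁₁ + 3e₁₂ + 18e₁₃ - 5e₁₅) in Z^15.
35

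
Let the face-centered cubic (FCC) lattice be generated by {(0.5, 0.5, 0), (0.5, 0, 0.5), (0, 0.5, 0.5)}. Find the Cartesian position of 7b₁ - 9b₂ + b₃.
(-1, 4, -4)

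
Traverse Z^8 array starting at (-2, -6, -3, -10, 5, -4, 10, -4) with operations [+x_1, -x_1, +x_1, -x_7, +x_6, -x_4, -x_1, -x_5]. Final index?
(-2, -6, -3, -11, 4, -3, 9, -4)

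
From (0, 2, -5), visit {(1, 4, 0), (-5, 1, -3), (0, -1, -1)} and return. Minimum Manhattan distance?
32
(one optimal route: (0, 2, -5) → (1, 4, 0) → (0, -1, -1) → (-5, 1, -3) → (0, 2, -5))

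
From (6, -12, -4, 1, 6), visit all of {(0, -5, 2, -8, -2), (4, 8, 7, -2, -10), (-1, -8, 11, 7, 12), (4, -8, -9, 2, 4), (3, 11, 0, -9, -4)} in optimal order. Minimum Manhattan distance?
142
(one optimal route: (6, -12, -4, 1, 6) → (4, -8, -9, 2, 4) → (-1, -8, 11, 7, 12) → (0, -5, 2, -8, -2) → (3, 11, 0, -9, -4) → (4, 8, 7, -2, -10))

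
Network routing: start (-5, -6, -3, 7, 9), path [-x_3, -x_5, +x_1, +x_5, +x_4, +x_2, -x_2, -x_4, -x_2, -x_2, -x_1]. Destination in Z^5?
(-5, -8, -4, 7, 9)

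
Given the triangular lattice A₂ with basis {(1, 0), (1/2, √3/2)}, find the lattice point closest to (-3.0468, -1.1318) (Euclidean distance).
(-3.5, -0.866)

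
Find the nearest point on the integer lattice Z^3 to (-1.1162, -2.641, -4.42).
(-1, -3, -4)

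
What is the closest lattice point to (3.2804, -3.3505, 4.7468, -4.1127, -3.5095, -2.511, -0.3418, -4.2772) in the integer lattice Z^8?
(3, -3, 5, -4, -4, -3, 0, -4)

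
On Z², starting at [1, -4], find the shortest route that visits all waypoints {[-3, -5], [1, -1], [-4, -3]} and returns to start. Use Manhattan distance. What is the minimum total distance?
18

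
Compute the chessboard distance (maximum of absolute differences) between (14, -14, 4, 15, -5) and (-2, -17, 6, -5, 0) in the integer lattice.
20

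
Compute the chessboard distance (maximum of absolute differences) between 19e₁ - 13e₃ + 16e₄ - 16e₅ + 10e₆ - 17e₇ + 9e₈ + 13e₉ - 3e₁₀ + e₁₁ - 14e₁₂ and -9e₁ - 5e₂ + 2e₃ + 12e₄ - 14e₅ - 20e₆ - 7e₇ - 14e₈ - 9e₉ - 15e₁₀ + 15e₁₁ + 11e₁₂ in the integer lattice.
30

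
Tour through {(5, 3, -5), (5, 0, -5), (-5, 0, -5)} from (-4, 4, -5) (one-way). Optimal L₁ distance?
18
(one optimal route: (-4, 4, -5) → (-5, 0, -5) → (5, 0, -5) → (5, 3, -5))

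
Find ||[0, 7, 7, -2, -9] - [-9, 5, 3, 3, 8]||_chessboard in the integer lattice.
17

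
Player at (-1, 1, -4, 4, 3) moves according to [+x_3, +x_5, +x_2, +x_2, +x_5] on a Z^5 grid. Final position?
(-1, 3, -3, 4, 5)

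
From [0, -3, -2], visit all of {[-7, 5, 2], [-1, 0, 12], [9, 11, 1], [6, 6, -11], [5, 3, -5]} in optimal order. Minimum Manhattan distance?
88
(one optimal route: (0, -3, -2) → (5, 3, -5) → (6, 6, -11) → (9, 11, 1) → (-7, 5, 2) → (-1, 0, 12))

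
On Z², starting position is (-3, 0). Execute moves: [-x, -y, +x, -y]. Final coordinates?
(-3, -2)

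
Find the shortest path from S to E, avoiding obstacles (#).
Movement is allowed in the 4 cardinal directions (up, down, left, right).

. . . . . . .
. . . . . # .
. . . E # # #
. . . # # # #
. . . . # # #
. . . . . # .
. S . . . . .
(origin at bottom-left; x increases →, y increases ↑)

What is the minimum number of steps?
6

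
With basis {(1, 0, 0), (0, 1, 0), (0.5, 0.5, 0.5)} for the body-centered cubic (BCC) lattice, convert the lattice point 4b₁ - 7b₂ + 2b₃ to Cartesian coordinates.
(5, -6, 1)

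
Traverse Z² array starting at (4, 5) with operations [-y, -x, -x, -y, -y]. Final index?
(2, 2)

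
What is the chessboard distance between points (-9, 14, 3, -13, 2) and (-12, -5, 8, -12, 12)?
19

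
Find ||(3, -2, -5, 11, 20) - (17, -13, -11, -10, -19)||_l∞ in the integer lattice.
39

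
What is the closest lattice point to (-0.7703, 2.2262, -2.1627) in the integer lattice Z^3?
(-1, 2, -2)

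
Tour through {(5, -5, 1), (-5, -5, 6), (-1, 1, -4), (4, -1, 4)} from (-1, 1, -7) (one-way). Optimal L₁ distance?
41
(one optimal route: (-1, 1, -7) → (-1, 1, -4) → (4, -1, 4) → (5, -5, 1) → (-5, -5, 6))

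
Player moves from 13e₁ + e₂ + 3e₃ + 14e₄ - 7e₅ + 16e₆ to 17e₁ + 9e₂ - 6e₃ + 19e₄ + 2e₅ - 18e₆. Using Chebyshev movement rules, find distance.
34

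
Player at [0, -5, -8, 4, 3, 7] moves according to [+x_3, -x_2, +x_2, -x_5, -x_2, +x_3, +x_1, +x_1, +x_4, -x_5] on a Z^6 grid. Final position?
(2, -6, -6, 5, 1, 7)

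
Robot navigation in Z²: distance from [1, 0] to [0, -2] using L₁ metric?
3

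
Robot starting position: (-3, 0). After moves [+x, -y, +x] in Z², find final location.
(-1, -1)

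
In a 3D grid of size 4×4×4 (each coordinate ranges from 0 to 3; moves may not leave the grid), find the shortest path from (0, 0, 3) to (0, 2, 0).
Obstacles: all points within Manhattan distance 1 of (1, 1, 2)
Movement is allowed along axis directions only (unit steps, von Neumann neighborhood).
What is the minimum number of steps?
5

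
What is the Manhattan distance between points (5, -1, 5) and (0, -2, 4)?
7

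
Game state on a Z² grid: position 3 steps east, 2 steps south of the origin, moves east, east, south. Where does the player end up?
(5, -3)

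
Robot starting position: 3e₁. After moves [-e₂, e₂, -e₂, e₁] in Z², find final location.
(4, -1)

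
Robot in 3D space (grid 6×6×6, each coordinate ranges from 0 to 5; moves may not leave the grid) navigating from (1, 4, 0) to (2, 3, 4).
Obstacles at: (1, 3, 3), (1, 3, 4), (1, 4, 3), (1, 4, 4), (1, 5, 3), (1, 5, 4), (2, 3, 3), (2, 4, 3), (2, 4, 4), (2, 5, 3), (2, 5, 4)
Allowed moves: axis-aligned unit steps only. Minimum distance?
8
(one shortest path: (1, 4, 0) → (2, 4, 0) → (3, 4, 0) → (3, 3, 0) → (3, 3, 1) → (3, 3, 2) → (3, 3, 3) → (3, 3, 4) → (2, 3, 4))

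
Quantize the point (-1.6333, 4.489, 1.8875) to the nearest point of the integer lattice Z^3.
(-2, 4, 2)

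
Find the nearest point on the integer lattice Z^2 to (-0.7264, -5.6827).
(-1, -6)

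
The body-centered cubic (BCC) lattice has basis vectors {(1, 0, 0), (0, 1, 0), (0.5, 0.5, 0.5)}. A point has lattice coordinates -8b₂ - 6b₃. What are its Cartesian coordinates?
(-3, -11, -3)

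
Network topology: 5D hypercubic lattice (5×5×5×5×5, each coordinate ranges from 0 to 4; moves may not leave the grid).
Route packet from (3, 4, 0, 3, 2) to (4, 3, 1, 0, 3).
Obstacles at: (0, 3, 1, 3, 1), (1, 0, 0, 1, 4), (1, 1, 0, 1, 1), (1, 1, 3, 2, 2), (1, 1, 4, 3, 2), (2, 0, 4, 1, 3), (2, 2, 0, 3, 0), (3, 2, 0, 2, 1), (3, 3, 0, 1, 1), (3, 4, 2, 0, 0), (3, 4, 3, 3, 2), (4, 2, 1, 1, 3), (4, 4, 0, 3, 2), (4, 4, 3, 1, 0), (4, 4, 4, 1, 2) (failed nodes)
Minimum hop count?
7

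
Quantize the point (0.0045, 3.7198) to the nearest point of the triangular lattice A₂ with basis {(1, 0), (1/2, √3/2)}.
(0, 3.464)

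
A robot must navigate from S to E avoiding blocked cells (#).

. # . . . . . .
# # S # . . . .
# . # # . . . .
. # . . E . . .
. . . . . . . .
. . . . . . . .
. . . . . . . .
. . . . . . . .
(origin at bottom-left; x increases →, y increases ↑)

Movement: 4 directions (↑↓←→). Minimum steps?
6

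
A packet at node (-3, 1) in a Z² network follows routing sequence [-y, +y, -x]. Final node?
(-4, 1)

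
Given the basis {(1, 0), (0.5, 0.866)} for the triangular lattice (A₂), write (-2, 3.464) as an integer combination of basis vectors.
-4b₁ + 4b₂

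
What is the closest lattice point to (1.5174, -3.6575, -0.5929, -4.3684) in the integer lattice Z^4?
(2, -4, -1, -4)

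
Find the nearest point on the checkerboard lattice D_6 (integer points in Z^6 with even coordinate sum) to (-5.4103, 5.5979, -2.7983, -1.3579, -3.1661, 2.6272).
(-6, 6, -3, -1, -3, 3)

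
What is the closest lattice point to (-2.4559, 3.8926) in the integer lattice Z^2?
(-2, 4)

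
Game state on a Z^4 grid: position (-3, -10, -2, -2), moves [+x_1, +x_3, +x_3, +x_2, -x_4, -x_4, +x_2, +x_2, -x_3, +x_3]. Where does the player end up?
(-2, -7, 0, -4)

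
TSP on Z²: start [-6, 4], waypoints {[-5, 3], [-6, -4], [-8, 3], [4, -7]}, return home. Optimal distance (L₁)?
46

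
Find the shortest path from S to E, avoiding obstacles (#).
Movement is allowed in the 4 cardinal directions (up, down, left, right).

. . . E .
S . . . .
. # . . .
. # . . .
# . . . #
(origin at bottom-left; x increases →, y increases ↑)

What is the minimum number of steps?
4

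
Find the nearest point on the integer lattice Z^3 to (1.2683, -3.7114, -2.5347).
(1, -4, -3)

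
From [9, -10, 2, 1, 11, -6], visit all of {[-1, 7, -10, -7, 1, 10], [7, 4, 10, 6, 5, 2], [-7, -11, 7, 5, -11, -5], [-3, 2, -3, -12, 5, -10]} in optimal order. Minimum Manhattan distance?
203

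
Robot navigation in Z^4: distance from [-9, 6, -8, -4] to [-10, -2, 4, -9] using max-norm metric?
12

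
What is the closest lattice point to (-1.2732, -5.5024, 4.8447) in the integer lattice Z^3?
(-1, -6, 5)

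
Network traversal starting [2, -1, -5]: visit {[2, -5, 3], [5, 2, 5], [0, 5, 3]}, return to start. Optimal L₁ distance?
50
(one optimal route: (2, -1, -5) → (2, -5, 3) → (5, 2, 5) → (0, 5, 3) → (2, -1, -5))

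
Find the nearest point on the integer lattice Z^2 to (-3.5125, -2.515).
(-4, -3)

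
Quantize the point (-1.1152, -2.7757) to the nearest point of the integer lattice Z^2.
(-1, -3)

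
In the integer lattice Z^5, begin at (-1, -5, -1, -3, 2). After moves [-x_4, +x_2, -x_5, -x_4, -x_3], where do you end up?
(-1, -4, -2, -5, 1)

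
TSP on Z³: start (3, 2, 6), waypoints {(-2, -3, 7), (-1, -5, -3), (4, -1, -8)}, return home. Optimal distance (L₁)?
56
(one optimal route: (3, 2, 6) → (-2, -3, 7) → (-1, -5, -3) → (4, -1, -8) → (3, 2, 6))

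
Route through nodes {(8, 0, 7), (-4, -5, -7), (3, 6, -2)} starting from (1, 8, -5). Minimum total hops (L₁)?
58
(one optimal route: (1, 8, -5) → (3, 6, -2) → (8, 0, 7) → (-4, -5, -7))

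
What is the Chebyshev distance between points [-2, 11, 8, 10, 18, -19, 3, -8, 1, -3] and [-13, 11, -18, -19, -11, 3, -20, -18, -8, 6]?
29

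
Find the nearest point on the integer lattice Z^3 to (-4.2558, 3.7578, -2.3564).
(-4, 4, -2)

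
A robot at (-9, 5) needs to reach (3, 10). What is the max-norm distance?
12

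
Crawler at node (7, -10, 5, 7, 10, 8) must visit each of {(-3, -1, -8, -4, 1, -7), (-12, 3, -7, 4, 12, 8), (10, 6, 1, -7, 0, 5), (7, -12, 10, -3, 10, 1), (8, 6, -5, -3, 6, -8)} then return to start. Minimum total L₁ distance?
228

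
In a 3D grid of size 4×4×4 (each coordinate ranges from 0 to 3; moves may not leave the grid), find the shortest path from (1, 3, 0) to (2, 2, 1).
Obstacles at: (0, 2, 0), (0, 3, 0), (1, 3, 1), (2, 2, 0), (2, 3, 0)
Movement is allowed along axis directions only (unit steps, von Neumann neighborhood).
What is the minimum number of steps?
3
(one shortest path: (1, 3, 0) → (1, 2, 0) → (1, 2, 1) → (2, 2, 1))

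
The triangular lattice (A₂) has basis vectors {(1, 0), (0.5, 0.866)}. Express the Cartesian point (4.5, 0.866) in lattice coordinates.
4b₁ + b₂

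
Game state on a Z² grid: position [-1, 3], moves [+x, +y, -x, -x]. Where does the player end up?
(-2, 4)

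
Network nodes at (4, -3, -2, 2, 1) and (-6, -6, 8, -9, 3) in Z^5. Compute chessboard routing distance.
11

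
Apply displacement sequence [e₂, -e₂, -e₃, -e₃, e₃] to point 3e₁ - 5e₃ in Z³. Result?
(3, 0, -6)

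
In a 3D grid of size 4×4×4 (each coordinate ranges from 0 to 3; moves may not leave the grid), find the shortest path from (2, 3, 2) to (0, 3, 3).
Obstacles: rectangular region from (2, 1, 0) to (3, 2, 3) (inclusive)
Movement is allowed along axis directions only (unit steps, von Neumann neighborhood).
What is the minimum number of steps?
3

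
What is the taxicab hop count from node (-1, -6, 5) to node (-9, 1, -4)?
24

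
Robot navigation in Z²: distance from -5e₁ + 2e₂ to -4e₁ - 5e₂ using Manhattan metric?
8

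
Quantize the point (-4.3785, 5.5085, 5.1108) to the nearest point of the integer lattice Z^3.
(-4, 6, 5)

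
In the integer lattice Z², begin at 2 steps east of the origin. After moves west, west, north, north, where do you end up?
(0, 2)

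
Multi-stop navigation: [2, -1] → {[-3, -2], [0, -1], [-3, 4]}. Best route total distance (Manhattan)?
12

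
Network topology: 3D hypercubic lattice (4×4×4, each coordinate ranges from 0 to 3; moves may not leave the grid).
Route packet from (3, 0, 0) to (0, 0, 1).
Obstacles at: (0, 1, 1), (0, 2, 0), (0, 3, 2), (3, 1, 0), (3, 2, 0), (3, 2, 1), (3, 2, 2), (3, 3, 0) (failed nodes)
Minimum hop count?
4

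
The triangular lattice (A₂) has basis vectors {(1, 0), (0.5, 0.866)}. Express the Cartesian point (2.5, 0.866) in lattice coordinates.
2b₁ + b₂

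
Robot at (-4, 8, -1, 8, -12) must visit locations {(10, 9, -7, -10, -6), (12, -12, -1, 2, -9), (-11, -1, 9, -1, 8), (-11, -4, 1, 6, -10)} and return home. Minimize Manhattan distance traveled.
214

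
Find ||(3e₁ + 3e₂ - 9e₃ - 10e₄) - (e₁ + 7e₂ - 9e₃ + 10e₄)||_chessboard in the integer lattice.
20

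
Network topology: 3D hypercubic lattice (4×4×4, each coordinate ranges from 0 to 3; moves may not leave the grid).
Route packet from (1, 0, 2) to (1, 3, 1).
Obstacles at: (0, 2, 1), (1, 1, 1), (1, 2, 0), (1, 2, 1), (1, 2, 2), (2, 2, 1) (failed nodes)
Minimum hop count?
6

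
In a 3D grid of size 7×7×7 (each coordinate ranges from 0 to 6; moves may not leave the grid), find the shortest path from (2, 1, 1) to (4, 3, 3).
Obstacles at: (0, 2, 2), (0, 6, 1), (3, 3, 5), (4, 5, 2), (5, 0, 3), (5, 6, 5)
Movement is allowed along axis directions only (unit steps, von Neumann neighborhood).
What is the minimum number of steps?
6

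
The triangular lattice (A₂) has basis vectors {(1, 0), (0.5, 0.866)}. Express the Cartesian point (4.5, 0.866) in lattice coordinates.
4b₁ + b₂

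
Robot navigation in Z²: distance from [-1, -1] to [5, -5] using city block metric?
10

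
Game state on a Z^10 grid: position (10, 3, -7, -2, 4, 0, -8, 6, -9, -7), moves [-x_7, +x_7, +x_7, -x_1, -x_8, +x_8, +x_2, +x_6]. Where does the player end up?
(9, 4, -7, -2, 4, 1, -7, 6, -9, -7)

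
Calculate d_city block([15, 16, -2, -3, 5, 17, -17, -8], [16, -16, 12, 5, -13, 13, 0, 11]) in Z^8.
113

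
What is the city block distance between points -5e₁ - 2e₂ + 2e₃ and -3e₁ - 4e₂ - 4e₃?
10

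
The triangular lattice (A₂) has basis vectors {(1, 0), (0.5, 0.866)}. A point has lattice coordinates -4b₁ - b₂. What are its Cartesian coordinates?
(-4.5, -0.866)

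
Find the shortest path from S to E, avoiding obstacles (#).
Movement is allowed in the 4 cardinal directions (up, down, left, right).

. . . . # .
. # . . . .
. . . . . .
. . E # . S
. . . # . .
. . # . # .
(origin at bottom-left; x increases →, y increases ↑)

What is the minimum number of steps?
5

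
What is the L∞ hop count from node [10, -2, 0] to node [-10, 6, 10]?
20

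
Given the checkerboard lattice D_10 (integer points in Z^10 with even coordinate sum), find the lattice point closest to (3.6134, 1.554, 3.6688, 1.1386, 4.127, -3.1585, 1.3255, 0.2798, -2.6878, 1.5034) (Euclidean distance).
(4, 2, 4, 1, 4, -3, 1, 0, -3, 2)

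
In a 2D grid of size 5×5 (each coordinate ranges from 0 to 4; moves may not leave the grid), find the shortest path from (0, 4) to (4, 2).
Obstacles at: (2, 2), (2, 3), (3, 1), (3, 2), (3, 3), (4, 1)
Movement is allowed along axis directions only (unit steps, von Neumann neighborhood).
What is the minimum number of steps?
6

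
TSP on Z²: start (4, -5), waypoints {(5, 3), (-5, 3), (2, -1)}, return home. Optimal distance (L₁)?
36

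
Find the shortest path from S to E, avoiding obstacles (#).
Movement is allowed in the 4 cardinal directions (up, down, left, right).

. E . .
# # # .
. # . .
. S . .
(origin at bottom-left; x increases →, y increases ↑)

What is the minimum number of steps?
7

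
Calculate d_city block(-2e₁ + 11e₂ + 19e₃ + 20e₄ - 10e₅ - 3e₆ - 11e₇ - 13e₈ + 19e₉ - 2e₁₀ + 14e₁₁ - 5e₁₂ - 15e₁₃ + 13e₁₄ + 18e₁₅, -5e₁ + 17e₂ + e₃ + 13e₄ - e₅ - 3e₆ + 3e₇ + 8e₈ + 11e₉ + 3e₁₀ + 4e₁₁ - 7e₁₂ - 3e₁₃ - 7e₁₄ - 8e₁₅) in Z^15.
161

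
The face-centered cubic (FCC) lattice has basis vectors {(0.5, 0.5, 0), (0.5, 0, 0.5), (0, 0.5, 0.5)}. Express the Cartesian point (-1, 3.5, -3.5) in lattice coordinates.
6b₁ - 8b₂ + b₃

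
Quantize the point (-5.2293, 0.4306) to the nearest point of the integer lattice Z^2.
(-5, 0)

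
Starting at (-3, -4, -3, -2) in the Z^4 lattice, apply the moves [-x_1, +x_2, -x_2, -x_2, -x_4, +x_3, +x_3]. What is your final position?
(-4, -5, -1, -3)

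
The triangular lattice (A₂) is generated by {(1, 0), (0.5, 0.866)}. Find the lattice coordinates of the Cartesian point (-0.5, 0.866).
-b₁ + b₂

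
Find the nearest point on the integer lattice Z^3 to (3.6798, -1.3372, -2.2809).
(4, -1, -2)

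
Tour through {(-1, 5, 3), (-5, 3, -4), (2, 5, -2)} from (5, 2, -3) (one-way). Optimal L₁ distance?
28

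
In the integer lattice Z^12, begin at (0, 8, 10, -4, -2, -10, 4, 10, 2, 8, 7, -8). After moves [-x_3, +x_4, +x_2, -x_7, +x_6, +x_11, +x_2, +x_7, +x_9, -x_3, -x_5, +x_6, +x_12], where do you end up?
(0, 10, 8, -3, -3, -8, 4, 10, 3, 8, 8, -7)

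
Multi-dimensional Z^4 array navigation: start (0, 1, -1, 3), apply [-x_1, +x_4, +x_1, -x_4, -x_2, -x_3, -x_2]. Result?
(0, -1, -2, 3)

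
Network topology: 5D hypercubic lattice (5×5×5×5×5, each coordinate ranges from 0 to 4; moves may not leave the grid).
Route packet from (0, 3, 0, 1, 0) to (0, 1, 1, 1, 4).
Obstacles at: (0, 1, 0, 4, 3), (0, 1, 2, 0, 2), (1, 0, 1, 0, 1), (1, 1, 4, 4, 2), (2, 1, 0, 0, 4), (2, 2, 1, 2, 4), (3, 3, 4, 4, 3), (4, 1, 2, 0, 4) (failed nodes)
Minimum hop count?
7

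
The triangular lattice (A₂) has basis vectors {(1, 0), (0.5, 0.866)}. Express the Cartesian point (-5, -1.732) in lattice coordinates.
-4b₁ - 2b₂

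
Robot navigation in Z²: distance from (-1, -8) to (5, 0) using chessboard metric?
8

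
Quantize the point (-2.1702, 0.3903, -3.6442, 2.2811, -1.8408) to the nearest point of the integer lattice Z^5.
(-2, 0, -4, 2, -2)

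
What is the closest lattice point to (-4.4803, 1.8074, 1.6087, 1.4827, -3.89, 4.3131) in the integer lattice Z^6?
(-4, 2, 2, 1, -4, 4)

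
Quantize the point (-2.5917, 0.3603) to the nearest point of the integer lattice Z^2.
(-3, 0)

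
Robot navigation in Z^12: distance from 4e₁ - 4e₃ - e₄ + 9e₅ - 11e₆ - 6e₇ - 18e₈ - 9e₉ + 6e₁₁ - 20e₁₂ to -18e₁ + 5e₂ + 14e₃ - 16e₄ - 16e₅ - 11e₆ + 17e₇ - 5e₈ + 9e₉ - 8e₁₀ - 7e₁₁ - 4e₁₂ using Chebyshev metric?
25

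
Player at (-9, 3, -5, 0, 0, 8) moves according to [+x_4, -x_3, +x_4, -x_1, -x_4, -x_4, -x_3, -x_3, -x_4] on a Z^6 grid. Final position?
(-10, 3, -8, -1, 0, 8)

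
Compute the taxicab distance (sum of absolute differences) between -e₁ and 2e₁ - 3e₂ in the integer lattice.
6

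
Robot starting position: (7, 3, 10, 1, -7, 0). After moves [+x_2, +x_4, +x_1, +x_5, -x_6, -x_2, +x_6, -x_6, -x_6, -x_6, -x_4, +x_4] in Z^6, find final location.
(8, 3, 10, 2, -6, -3)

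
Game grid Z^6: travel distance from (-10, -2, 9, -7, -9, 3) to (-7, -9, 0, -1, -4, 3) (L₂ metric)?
14.1421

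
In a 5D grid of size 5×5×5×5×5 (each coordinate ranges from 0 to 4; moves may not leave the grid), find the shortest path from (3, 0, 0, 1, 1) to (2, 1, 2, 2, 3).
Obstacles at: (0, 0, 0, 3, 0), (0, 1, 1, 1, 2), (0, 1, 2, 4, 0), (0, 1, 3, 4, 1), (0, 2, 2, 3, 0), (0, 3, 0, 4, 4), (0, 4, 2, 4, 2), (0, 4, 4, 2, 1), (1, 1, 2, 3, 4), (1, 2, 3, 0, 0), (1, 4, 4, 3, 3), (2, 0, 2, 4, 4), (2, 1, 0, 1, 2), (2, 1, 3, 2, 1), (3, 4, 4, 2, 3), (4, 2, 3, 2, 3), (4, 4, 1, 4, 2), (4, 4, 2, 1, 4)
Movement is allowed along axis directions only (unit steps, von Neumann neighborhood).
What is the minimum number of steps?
7
(one shortest path: (3, 0, 0, 1, 1) → (2, 0, 0, 1, 1) → (2, 1, 0, 1, 1) → (2, 1, 1, 1, 1) → (2, 1, 2, 1, 1) → (2, 1, 2, 2, 1) → (2, 1, 2, 2, 2) → (2, 1, 2, 2, 3))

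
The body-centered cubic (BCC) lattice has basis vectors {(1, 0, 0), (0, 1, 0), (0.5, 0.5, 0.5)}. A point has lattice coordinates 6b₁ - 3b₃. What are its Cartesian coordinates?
(4.5, -1.5, -1.5)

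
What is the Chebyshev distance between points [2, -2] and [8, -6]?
6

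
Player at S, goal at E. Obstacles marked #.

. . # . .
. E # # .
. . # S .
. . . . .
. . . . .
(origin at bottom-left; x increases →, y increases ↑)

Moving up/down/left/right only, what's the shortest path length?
5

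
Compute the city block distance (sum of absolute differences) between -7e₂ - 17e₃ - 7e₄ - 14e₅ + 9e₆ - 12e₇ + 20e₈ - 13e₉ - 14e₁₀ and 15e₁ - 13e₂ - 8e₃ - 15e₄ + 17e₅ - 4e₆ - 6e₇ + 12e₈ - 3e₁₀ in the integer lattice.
120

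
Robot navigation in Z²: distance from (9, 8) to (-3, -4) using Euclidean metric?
16.9706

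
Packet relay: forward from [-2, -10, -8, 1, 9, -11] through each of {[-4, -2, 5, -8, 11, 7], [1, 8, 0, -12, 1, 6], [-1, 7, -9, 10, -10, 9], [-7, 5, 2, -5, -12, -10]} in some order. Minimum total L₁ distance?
190
(one optimal route: (-2, -10, -8, 1, 9, -11) → (-4, -2, 5, -8, 11, 7) → (1, 8, 0, -12, 1, 6) → (-1, 7, -9, 10, -10, 9) → (-7, 5, 2, -5, -12, -10))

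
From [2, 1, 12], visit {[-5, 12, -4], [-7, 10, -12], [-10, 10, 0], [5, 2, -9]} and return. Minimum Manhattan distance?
104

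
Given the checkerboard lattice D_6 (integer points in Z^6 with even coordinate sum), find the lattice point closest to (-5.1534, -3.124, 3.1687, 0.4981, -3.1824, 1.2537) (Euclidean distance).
(-5, -3, 3, 1, -3, 1)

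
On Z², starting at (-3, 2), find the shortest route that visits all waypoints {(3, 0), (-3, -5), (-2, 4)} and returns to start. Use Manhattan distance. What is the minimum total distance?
30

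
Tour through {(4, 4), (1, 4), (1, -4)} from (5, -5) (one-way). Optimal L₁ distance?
16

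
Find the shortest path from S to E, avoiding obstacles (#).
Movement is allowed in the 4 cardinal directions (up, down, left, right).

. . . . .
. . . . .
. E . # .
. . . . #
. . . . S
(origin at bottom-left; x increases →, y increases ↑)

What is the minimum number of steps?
5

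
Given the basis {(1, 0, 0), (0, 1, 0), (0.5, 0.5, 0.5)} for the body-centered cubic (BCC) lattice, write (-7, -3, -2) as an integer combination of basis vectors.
-5b₁ - b₂ - 4b₃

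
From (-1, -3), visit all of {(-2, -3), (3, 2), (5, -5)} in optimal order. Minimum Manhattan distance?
19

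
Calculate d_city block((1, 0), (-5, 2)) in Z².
8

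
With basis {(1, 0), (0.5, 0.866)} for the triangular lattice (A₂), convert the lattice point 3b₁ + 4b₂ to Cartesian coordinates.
(5, 3.464)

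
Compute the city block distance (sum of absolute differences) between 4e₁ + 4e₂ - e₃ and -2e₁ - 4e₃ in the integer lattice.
13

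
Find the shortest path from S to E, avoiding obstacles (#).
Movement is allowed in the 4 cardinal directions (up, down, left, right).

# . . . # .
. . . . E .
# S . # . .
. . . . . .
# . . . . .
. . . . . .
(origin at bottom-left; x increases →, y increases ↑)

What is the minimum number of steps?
4
(one shortest path: (1, 3) → (2, 3) → (2, 4) → (3, 4) → (4, 4))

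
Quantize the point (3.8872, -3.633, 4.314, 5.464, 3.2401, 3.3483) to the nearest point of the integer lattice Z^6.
(4, -4, 4, 5, 3, 3)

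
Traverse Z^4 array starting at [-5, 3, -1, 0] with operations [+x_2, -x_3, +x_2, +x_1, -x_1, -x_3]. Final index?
(-5, 5, -3, 0)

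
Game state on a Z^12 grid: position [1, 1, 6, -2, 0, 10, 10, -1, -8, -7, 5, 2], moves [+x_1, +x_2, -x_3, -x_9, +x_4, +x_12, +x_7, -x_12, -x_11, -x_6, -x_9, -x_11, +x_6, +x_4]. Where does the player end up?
(2, 2, 5, 0, 0, 10, 11, -1, -10, -7, 3, 2)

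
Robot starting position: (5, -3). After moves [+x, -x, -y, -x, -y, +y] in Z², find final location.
(4, -4)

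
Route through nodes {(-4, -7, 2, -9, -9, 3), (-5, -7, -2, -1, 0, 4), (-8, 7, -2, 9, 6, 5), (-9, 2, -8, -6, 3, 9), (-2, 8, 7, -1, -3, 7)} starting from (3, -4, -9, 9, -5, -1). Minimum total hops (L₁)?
172
(one optimal route: (3, -4, -9, 9, -5, -1) → (-5, -7, -2, -1, 0, 4) → (-4, -7, 2, -9, -9, 3) → (-2, 8, 7, -1, -3, 7) → (-8, 7, -2, 9, 6, 5) → (-9, 2, -8, -6, 3, 9))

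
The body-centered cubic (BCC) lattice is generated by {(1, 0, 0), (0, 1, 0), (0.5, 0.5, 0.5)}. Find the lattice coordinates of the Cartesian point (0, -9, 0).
-9b₂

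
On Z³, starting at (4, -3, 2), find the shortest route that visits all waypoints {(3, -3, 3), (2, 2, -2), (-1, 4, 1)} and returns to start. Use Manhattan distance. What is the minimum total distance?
34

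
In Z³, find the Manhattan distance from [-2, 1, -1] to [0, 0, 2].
6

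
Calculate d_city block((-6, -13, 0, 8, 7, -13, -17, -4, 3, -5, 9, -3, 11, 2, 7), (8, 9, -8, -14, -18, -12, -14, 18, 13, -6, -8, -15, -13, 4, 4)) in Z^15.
186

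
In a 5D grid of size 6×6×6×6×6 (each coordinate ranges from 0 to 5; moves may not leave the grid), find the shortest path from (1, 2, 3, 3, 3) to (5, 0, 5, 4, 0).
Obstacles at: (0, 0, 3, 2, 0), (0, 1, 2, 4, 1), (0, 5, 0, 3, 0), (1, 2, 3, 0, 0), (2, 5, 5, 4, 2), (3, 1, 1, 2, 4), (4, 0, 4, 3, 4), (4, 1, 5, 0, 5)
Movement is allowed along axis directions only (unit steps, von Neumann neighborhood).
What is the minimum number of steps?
12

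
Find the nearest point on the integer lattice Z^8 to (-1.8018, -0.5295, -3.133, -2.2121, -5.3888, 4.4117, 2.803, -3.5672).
(-2, -1, -3, -2, -5, 4, 3, -4)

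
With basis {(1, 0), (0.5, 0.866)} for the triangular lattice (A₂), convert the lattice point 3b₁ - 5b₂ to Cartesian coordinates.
(0.5, -4.33)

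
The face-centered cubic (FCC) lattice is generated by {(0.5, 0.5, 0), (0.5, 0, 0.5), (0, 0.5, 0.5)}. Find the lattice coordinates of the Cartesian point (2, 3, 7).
-2b₁ + 6b₂ + 8b₃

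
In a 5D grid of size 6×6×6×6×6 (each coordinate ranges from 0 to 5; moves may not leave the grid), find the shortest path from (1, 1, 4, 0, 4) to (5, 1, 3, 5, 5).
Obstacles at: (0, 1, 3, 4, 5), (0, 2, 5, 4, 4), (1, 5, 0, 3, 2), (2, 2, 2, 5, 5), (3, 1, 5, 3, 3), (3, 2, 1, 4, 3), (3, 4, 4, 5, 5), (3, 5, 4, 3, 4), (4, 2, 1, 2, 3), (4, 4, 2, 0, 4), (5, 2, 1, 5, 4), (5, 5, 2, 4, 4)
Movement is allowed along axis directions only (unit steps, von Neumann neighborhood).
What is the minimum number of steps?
11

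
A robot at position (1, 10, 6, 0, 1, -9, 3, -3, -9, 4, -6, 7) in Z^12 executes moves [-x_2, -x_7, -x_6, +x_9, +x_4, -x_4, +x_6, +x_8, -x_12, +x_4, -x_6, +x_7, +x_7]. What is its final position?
(1, 9, 6, 1, 1, -10, 4, -2, -8, 4, -6, 6)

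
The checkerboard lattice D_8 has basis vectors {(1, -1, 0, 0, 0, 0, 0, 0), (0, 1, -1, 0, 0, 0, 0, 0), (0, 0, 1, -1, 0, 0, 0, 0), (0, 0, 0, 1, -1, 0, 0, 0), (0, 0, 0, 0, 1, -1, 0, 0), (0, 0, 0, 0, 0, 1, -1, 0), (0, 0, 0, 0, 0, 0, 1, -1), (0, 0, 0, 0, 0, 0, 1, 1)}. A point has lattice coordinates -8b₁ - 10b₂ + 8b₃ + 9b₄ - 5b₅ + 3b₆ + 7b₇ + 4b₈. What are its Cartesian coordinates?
(-8, -2, 18, 1, -14, 8, 8, -3)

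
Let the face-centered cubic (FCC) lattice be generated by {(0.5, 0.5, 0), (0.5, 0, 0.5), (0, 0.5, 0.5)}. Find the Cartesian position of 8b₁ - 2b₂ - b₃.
(3, 3.5, -1.5)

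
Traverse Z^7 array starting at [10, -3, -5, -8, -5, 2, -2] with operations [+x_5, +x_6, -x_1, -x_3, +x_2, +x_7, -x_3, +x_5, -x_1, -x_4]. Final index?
(8, -2, -7, -9, -3, 3, -1)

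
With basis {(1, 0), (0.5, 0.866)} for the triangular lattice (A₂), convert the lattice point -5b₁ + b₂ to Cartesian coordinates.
(-4.5, 0.866)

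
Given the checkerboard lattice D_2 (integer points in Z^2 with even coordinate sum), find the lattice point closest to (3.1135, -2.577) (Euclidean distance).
(3, -3)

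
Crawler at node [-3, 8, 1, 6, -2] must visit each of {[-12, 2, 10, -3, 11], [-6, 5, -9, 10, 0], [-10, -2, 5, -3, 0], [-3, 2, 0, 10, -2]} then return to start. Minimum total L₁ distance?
134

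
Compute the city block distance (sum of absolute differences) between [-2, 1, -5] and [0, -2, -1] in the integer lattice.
9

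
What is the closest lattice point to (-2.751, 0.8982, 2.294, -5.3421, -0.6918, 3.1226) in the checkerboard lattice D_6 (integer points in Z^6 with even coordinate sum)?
(-3, 1, 2, -6, -1, 3)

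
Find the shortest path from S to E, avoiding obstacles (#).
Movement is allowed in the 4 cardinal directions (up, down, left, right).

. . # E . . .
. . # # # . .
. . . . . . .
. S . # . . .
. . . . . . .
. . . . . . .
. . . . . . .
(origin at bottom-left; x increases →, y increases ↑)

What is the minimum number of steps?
9
(one shortest path: (1, 3) → (2, 3) → (2, 4) → (3, 4) → (4, 4) → (5, 4) → (5, 5) → (5, 6) → (4, 6) → (3, 6))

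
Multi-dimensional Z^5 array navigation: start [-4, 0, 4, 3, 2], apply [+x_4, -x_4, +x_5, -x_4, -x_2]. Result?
(-4, -1, 4, 2, 3)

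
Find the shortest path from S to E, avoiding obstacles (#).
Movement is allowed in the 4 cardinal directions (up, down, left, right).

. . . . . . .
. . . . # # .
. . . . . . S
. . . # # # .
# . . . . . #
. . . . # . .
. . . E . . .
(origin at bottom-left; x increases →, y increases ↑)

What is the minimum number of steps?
9
(one shortest path: (6, 4) → (5, 4) → (4, 4) → (3, 4) → (2, 4) → (2, 3) → (2, 2) → (3, 2) → (3, 1) → (3, 0))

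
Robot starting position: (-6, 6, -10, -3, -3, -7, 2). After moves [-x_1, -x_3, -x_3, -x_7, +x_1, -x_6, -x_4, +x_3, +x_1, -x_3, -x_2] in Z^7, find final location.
(-5, 5, -12, -4, -3, -8, 1)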